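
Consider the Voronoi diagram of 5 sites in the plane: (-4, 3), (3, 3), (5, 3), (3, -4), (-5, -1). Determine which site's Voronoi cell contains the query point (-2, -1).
Nearest site = (-5, -1)

The Voronoi cell of site s contains exactly those query points closer to s than to any other site. Compute squared distances from q = (-2, -1) to each site:
  (-5 − -2)² + (-1 − -1)² = 9
  (-4 − -2)² + (3 − -1)² = 20
  (3 − -2)² + (-4 − -1)² = 34
  (3 − -2)² + (3 − -1)² = 41
  (5 − -2)² + (3 − -1)² = 65
Minimum is attained by (-5, -1), so q lies in its Voronoi cell.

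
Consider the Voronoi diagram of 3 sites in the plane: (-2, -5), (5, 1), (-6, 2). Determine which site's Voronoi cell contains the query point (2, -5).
Nearest site = (-2, -5)

The Voronoi cell of site s contains exactly those query points closer to s than to any other site. Compute squared distances from q = (2, -5) to each site:
  (-2 − 2)² + (-5 − -5)² = 16
  (5 − 2)² + (1 − -5)² = 45
  (-6 − 2)² + (2 − -5)² = 113
Minimum is attained by (-2, -5), so q lies in its Voronoi cell.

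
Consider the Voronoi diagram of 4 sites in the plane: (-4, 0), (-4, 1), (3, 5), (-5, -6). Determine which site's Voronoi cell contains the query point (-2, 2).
Nearest site = (-4, 1)

The Voronoi cell of site s contains exactly those query points closer to s than to any other site. Compute squared distances from q = (-2, 2) to each site:
  (-4 − -2)² + (1 − 2)² = 5
  (-4 − -2)² + (0 − 2)² = 8
  (3 − -2)² + (5 − 2)² = 34
  (-5 − -2)² + (-6 − 2)² = 73
Minimum is attained by (-4, 1), so q lies in its Voronoi cell.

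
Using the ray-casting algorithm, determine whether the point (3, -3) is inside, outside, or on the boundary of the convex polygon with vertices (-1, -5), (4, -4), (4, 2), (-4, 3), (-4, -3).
The point (3, -3) lies strictly inside the polygon

Cast a horizontal ray to the right from the query point and count how many polygon edges it crosses (each edge strictly once or zero times, handled with the usual half-open convention). 
Parity of crossings → odd ⇒ inside.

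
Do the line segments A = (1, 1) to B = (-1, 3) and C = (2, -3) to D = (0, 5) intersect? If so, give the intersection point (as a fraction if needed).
Yes; intersection at (1, 1) (t = 0 on AB, s = 1/2 on CD)

Parametrize AB as A + t(B − A) = (1 + -2 t, 1 + 2 t) and CD as C + s(D − C) = (2 + -2 s, -3 + 8 s). Solve the linear system for (t, s). Determinant = 12 ≠ 0, so a unique intersection of the containing lines exists. Solution: t = 0, s = 1/2 — both in [0, 1], so the segments cross. Intersection point: (1, 1).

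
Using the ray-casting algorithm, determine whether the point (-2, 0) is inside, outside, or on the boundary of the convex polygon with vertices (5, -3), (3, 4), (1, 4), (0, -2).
The point (-2, 0) lies strictly outside the polygon

Cast a horizontal ray to the right from the query point and count how many polygon edges it crosses (each edge strictly once or zero times, handled with the usual half-open convention). 
Parity of crossings → even ⇒ outside.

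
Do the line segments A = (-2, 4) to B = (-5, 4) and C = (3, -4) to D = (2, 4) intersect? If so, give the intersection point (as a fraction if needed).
No (intersection of containing lines falls outside at least one segment)

Parametrize and solve: t = -4/3, s = 1. At least one of these is outside [0, 1], so the segments do not intersect.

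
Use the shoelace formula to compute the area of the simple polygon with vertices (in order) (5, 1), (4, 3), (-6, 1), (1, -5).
Area = 44

Shoelace formula: Area = (1/2) |Σ_i (x_i · y_{i+1} − x_{i+1} · y_i)| (indices mod n). Compute each cross term:
  (5)(3) − (4)(1) = 11
  (4)(1) − (-6)(3) = 22
  (-6)(-5) − (1)(1) = 29
  (1)(1) − (5)(-5) = 26
Sum = 88, so (signed) Area = 88/2 = 44, |Area| = 44.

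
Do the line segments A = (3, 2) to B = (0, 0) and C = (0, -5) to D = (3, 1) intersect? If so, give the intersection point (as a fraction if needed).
No (intersection of containing lines falls outside at least one segment)

Parametrize and solve: t = -1/4, s = 5/4. At least one of these is outside [0, 1], so the segments do not intersect.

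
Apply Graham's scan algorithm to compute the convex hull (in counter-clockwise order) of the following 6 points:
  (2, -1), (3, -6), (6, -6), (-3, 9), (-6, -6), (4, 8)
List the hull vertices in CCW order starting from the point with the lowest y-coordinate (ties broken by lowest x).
Hull (CCW) = [(-6, -6), (6, -6), (4, 8), (-3, 9)]

Graham scan procedure:
  1. Find the pivot p₀ = point with lowest y (tie → lowest x): (-6, -6).
  2. Sort the remaining points by polar angle around p₀.
  3. Walk through sorted points, maintaining a stack; pop the top while the last three entries make a non-left turn (cross product ≤ 0).
  4. Final stack is the convex hull in CCW order: (-6, -6), (6, -6), (4, 8), (-3, 9).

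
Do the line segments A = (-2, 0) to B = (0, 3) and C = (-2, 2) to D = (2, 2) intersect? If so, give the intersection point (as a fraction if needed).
Yes; intersection at (-2/3, 2) (t = 2/3 on AB, s = 1/3 on CD)

Parametrize AB as A + t(B − A) = (-2 + 2 t, 0 + 3 t) and CD as C + s(D − C) = (-2 + 4 s, 2 + 0 s). Solve the linear system for (t, s). Determinant = 12 ≠ 0, so a unique intersection of the containing lines exists. Solution: t = 2/3, s = 1/3 — both in [0, 1], so the segments cross. Intersection point: (-2/3, 2).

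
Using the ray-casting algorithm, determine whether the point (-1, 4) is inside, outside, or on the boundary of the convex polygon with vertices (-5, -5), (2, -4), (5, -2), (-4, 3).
The point (-1, 4) lies strictly outside the polygon

Cast a horizontal ray to the right from the query point and count how many polygon edges it crosses (each edge strictly once or zero times, handled with the usual half-open convention). 
Parity of crossings → even ⇒ outside.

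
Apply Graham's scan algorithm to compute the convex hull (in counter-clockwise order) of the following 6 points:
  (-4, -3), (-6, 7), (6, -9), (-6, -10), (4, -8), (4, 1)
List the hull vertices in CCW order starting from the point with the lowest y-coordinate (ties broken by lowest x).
Hull (CCW) = [(-6, -10), (6, -9), (4, 1), (-6, 7)]

Graham scan procedure:
  1. Find the pivot p₀ = point with lowest y (tie → lowest x): (-6, -10).
  2. Sort the remaining points by polar angle around p₀.
  3. Walk through sorted points, maintaining a stack; pop the top while the last three entries make a non-left turn (cross product ≤ 0).
  4. Final stack is the convex hull in CCW order: (-6, -10), (6, -9), (4, 1), (-6, 7).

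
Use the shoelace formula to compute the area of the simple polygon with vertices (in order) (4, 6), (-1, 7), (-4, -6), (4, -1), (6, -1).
Area = 69

Shoelace formula: Area = (1/2) |Σ_i (x_i · y_{i+1} − x_{i+1} · y_i)| (indices mod n). Compute each cross term:
  (4)(7) − (-1)(6) = 34
  (-1)(-6) − (-4)(7) = 34
  (-4)(-1) − (4)(-6) = 28
  (4)(-1) − (6)(-1) = 2
  (6)(6) − (4)(-1) = 40
Sum = 138, so (signed) Area = 138/2 = 69, |Area| = 69.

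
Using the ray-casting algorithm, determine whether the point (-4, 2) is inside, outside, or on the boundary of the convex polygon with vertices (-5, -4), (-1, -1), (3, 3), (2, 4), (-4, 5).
The point (-4, 2) lies strictly inside the polygon

Cast a horizontal ray to the right from the query point and count how many polygon edges it crosses (each edge strictly once or zero times, handled with the usual half-open convention). 
Parity of crossings → odd ⇒ inside.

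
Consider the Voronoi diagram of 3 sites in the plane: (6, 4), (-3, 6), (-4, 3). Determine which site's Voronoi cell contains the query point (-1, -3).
Nearest site = (-4, 3)

The Voronoi cell of site s contains exactly those query points closer to s than to any other site. Compute squared distances from q = (-1, -3) to each site:
  (-4 − -1)² + (3 − -3)² = 45
  (-3 − -1)² + (6 − -3)² = 85
  (6 − -1)² + (4 − -3)² = 98
Minimum is attained by (-4, 3), so q lies in its Voronoi cell.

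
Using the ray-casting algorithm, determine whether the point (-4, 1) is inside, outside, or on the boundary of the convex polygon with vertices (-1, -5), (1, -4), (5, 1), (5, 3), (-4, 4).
The point (-4, 1) lies strictly outside the polygon

Cast a horizontal ray to the right from the query point and count how many polygon edges it crosses (each edge strictly once or zero times, handled with the usual half-open convention). 
Parity of crossings → even ⇒ outside.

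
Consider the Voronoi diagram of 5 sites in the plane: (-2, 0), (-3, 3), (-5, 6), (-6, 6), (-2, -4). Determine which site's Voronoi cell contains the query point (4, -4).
Nearest site = (-2, -4)

The Voronoi cell of site s contains exactly those query points closer to s than to any other site. Compute squared distances from q = (4, -4) to each site:
  (-2 − 4)² + (-4 − -4)² = 36
  (-2 − 4)² + (0 − -4)² = 52
  (-3 − 4)² + (3 − -4)² = 98
  (-5 − 4)² + (6 − -4)² = 181
  (-6 − 4)² + (6 − -4)² = 200
Minimum is attained by (-2, -4), so q lies in its Voronoi cell.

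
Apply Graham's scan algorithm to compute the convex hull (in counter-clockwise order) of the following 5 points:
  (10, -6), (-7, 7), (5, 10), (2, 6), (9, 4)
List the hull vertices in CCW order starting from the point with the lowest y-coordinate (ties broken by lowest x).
Hull (CCW) = [(10, -6), (9, 4), (5, 10), (-7, 7)]

Graham scan procedure:
  1. Find the pivot p₀ = point with lowest y (tie → lowest x): (10, -6).
  2. Sort the remaining points by polar angle around p₀.
  3. Walk through sorted points, maintaining a stack; pop the top while the last three entries make a non-left turn (cross product ≤ 0).
  4. Final stack is the convex hull in CCW order: (10, -6), (9, 4), (5, 10), (-7, 7).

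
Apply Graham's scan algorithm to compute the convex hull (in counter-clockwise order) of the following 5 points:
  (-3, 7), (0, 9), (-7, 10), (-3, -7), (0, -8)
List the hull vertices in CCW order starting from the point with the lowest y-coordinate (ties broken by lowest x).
Hull (CCW) = [(0, -8), (0, 9), (-7, 10), (-3, -7)]

Graham scan procedure:
  1. Find the pivot p₀ = point with lowest y (tie → lowest x): (0, -8).
  2. Sort the remaining points by polar angle around p₀.
  3. Walk through sorted points, maintaining a stack; pop the top while the last three entries make a non-left turn (cross product ≤ 0).
  4. Final stack is the convex hull in CCW order: (0, -8), (0, 9), (-7, 10), (-3, -7).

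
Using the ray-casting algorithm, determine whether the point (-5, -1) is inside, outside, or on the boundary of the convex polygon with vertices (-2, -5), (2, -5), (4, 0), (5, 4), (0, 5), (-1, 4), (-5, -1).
The point (-5, -1) lies on the polygon boundary

Boundary check: the query satisfies the collinearity and bounding-box conditions for some polygon edge, so it lies exactly on the boundary.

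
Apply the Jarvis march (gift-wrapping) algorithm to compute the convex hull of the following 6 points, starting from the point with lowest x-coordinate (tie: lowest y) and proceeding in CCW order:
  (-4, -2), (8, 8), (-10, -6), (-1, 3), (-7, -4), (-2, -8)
Hull (CCW) = [(-10, -6), (-2, -8), (8, 8), (-1, 3)]

Jarvis march: at each step, from the current hull vertex p, select the next vertex q as the point such that every other point lies strictly to the left of (or on) the directed line p → q. (Equivalently: for every other point r, the cross product (q − p) × (r − p) ≥ 0.)
Starting point (lowest x, tie lowest y): (-10, -6). Wrap until returning to start. Resulting hull: (-10, -6), (-2, -8), (8, 8), (-1, 3).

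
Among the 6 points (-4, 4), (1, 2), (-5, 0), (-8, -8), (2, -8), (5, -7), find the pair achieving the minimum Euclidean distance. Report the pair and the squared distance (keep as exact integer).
Pair = ((2, -8), (5, -7)); squared distance = 10

Compute all C(6, 2) = 15 pairwise squared distances (x_i − x_j)² + (y_i − y_j)². The minimum is 10, attained by the pair ((2, -8), (5, -7)).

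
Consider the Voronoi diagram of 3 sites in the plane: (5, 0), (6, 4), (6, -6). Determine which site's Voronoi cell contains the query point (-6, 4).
Nearest site = (5, 0)

The Voronoi cell of site s contains exactly those query points closer to s than to any other site. Compute squared distances from q = (-6, 4) to each site:
  (5 − -6)² + (0 − 4)² = 137
  (6 − -6)² + (4 − 4)² = 144
  (6 − -6)² + (-6 − 4)² = 244
Minimum is attained by (5, 0), so q lies in its Voronoi cell.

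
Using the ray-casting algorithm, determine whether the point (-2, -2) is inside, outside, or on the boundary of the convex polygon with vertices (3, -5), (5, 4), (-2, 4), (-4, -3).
The point (-2, -2) lies strictly inside the polygon

Cast a horizontal ray to the right from the query point and count how many polygon edges it crosses (each edge strictly once or zero times, handled with the usual half-open convention). 
Parity of crossings → odd ⇒ inside.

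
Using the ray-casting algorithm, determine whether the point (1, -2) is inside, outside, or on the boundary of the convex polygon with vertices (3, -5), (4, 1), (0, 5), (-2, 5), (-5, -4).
The point (1, -2) lies strictly inside the polygon

Cast a horizontal ray to the right from the query point and count how many polygon edges it crosses (each edge strictly once or zero times, handled with the usual half-open convention). 
Parity of crossings → odd ⇒ inside.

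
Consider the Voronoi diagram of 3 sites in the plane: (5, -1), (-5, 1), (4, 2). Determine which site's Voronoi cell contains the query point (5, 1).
Nearest site = (4, 2)

The Voronoi cell of site s contains exactly those query points closer to s than to any other site. Compute squared distances from q = (5, 1) to each site:
  (4 − 5)² + (2 − 1)² = 2
  (5 − 5)² + (-1 − 1)² = 4
  (-5 − 5)² + (1 − 1)² = 100
Minimum is attained by (4, 2), so q lies in its Voronoi cell.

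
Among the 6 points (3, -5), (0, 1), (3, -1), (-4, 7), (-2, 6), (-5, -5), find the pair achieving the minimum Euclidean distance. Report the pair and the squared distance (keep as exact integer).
Pair = ((-4, 7), (-2, 6)); squared distance = 5

Compute all C(6, 2) = 15 pairwise squared distances (x_i − x_j)² + (y_i − y_j)². The minimum is 5, attained by the pair ((-4, 7), (-2, 6)).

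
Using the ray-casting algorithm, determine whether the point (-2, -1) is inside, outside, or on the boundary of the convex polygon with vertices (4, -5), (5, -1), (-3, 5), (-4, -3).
The point (-2, -1) lies strictly inside the polygon

Cast a horizontal ray to the right from the query point and count how many polygon edges it crosses (each edge strictly once or zero times, handled with the usual half-open convention). 
Parity of crossings → odd ⇒ inside.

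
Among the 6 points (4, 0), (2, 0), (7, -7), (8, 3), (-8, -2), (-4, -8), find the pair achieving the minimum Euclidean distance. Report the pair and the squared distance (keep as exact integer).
Pair = ((4, 0), (2, 0)); squared distance = 4

Compute all C(6, 2) = 15 pairwise squared distances (x_i − x_j)² + (y_i − y_j)². The minimum is 4, attained by the pair ((4, 0), (2, 0)).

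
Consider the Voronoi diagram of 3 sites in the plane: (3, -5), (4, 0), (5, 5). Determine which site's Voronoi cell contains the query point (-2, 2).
Nearest site = (4, 0)

The Voronoi cell of site s contains exactly those query points closer to s than to any other site. Compute squared distances from q = (-2, 2) to each site:
  (4 − -2)² + (0 − 2)² = 40
  (5 − -2)² + (5 − 2)² = 58
  (3 − -2)² + (-5 − 2)² = 74
Minimum is attained by (4, 0), so q lies in its Voronoi cell.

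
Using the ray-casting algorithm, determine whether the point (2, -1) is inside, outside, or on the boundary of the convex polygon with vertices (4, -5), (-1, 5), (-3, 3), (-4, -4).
The point (2, -1) lies on the polygon boundary

Boundary check: the query satisfies the collinearity and bounding-box conditions for some polygon edge, so it lies exactly on the boundary.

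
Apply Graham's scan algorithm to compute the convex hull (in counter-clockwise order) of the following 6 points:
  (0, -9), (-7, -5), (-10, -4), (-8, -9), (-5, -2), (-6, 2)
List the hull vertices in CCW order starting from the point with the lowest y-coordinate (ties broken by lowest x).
Hull (CCW) = [(-8, -9), (0, -9), (-6, 2), (-10, -4)]

Graham scan procedure:
  1. Find the pivot p₀ = point with lowest y (tie → lowest x): (-8, -9).
  2. Sort the remaining points by polar angle around p₀.
  3. Walk through sorted points, maintaining a stack; pop the top while the last three entries make a non-left turn (cross product ≤ 0).
  4. Final stack is the convex hull in CCW order: (-8, -9), (0, -9), (-6, 2), (-10, -4).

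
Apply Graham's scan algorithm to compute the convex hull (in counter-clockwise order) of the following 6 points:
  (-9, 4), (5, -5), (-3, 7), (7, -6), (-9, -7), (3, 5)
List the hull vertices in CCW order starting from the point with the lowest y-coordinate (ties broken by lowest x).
Hull (CCW) = [(-9, -7), (7, -6), (3, 5), (-3, 7), (-9, 4)]

Graham scan procedure:
  1. Find the pivot p₀ = point with lowest y (tie → lowest x): (-9, -7).
  2. Sort the remaining points by polar angle around p₀.
  3. Walk through sorted points, maintaining a stack; pop the top while the last three entries make a non-left turn (cross product ≤ 0).
  4. Final stack is the convex hull in CCW order: (-9, -7), (7, -6), (3, 5), (-3, 7), (-9, 4).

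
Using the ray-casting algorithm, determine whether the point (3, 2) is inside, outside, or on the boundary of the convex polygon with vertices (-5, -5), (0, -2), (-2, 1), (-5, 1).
The point (3, 2) lies strictly outside the polygon

Cast a horizontal ray to the right from the query point and count how many polygon edges it crosses (each edge strictly once or zero times, handled with the usual half-open convention). 
Parity of crossings → even ⇒ outside.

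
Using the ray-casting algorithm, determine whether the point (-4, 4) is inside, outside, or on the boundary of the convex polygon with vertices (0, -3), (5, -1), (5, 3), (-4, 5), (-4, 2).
The point (-4, 4) lies on the polygon boundary

Boundary check: the query satisfies the collinearity and bounding-box conditions for some polygon edge, so it lies exactly on the boundary.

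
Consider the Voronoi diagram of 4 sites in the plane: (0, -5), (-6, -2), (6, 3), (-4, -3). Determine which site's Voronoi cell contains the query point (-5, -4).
Nearest site = (-4, -3)

The Voronoi cell of site s contains exactly those query points closer to s than to any other site. Compute squared distances from q = (-5, -4) to each site:
  (-4 − -5)² + (-3 − -4)² = 2
  (-6 − -5)² + (-2 − -4)² = 5
  (0 − -5)² + (-5 − -4)² = 26
  (6 − -5)² + (3 − -4)² = 170
Minimum is attained by (-4, -3), so q lies in its Voronoi cell.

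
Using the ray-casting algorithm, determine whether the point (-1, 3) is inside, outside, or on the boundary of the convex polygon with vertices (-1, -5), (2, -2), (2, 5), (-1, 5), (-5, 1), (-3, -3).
The point (-1, 3) lies strictly inside the polygon

Cast a horizontal ray to the right from the query point and count how many polygon edges it crosses (each edge strictly once or zero times, handled with the usual half-open convention). 
Parity of crossings → odd ⇒ inside.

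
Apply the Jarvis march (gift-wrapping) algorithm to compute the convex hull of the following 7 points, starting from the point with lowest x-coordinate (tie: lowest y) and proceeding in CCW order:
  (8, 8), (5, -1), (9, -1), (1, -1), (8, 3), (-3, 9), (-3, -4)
Hull (CCW) = [(-3, -4), (9, -1), (8, 8), (-3, 9)]

Jarvis march: at each step, from the current hull vertex p, select the next vertex q as the point such that every other point lies strictly to the left of (or on) the directed line p → q. (Equivalently: for every other point r, the cross product (q − p) × (r − p) ≥ 0.)
Starting point (lowest x, tie lowest y): (-3, -4). Wrap until returning to start. Resulting hull: (-3, -4), (9, -1), (8, 8), (-3, 9).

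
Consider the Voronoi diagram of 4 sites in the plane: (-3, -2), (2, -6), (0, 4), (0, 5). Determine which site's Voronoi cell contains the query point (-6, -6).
Nearest site = (-3, -2)

The Voronoi cell of site s contains exactly those query points closer to s than to any other site. Compute squared distances from q = (-6, -6) to each site:
  (-3 − -6)² + (-2 − -6)² = 25
  (2 − -6)² + (-6 − -6)² = 64
  (0 − -6)² + (4 − -6)² = 136
  (0 − -6)² + (5 − -6)² = 157
Minimum is attained by (-3, -2), so q lies in its Voronoi cell.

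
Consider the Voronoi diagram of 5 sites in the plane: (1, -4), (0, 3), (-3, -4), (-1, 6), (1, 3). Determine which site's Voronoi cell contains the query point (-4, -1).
Nearest site = (-3, -4)

The Voronoi cell of site s contains exactly those query points closer to s than to any other site. Compute squared distances from q = (-4, -1) to each site:
  (-3 − -4)² + (-4 − -1)² = 10
  (0 − -4)² + (3 − -1)² = 32
  (1 − -4)² + (-4 − -1)² = 34
  (1 − -4)² + (3 − -1)² = 41
  (-1 − -4)² + (6 − -1)² = 58
Minimum is attained by (-3, -4), so q lies in its Voronoi cell.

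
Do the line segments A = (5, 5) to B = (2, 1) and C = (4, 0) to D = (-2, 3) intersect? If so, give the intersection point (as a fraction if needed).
Yes; intersection at (2, 1) (t = 1 on AB, s = 1/3 on CD)

Parametrize AB as A + t(B − A) = (5 + -3 t, 5 + -4 t) and CD as C + s(D − C) = (4 + -6 s, 0 + 3 s). Solve the linear system for (t, s). Determinant = 33 ≠ 0, so a unique intersection of the containing lines exists. Solution: t = 1, s = 1/3 — both in [0, 1], so the segments cross. Intersection point: (2, 1).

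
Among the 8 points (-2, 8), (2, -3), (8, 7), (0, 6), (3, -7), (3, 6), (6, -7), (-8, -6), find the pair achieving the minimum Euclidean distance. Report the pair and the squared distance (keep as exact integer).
Pair = ((-2, 8), (0, 6)); squared distance = 8

Compute all C(8, 2) = 28 pairwise squared distances (x_i − x_j)² + (y_i − y_j)². The minimum is 8, attained by the pair ((-2, 8), (0, 6)).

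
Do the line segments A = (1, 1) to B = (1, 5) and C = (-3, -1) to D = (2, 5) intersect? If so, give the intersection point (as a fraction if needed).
Yes; intersection at (1, 19/5) (t = 7/10 on AB, s = 4/5 on CD)

Parametrize AB as A + t(B − A) = (1 + 0 t, 1 + 4 t) and CD as C + s(D − C) = (-3 + 5 s, -1 + 6 s). Solve the linear system for (t, s). Determinant = 20 ≠ 0, so a unique intersection of the containing lines exists. Solution: t = 7/10, s = 4/5 — both in [0, 1], so the segments cross. Intersection point: (1, 19/5).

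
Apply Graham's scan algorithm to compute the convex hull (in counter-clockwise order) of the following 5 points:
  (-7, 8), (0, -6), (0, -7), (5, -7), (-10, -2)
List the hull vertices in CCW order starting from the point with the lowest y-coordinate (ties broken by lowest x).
Hull (CCW) = [(0, -7), (5, -7), (-7, 8), (-10, -2)]

Graham scan procedure:
  1. Find the pivot p₀ = point with lowest y (tie → lowest x): (0, -7).
  2. Sort the remaining points by polar angle around p₀.
  3. Walk through sorted points, maintaining a stack; pop the top while the last three entries make a non-left turn (cross product ≤ 0).
  4. Final stack is the convex hull in CCW order: (0, -7), (5, -7), (-7, 8), (-10, -2).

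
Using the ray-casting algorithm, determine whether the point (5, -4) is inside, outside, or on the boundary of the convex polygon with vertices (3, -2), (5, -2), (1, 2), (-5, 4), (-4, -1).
The point (5, -4) lies strictly outside the polygon

Cast a horizontal ray to the right from the query point and count how many polygon edges it crosses (each edge strictly once or zero times, handled with the usual half-open convention). 
Parity of crossings → even ⇒ outside.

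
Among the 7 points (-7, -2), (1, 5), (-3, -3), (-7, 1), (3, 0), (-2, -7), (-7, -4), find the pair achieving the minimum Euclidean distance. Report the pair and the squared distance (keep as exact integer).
Pair = ((-7, -2), (-7, -4)); squared distance = 4

Compute all C(7, 2) = 21 pairwise squared distances (x_i − x_j)² + (y_i − y_j)². The minimum is 4, attained by the pair ((-7, -2), (-7, -4)).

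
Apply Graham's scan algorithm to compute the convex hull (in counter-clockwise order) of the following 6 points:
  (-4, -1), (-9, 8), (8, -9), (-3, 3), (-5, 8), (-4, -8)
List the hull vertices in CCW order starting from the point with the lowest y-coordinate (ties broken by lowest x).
Hull (CCW) = [(8, -9), (-5, 8), (-9, 8), (-4, -8)]

Graham scan procedure:
  1. Find the pivot p₀ = point with lowest y (tie → lowest x): (8, -9).
  2. Sort the remaining points by polar angle around p₀.
  3. Walk through sorted points, maintaining a stack; pop the top while the last three entries make a non-left turn (cross product ≤ 0).
  4. Final stack is the convex hull in CCW order: (8, -9), (-5, 8), (-9, 8), (-4, -8).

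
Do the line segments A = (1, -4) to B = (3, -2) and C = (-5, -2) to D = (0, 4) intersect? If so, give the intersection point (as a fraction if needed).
No (intersection of containing lines falls outside at least one segment)

Parametrize and solve: t = -23, s = -8. At least one of these is outside [0, 1], so the segments do not intersect.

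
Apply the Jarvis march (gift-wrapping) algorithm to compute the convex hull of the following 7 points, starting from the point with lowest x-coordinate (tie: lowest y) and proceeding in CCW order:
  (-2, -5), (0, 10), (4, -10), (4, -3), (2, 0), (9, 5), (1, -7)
Hull (CCW) = [(-2, -5), (4, -10), (9, 5), (0, 10)]

Jarvis march: at each step, from the current hull vertex p, select the next vertex q as the point such that every other point lies strictly to the left of (or on) the directed line p → q. (Equivalently: for every other point r, the cross product (q − p) × (r − p) ≥ 0.)
Starting point (lowest x, tie lowest y): (-2, -5). Wrap until returning to start. Resulting hull: (-2, -5), (4, -10), (9, 5), (0, 10).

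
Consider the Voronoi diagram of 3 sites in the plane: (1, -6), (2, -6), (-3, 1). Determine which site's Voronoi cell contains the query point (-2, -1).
Nearest site = (-3, 1)

The Voronoi cell of site s contains exactly those query points closer to s than to any other site. Compute squared distances from q = (-2, -1) to each site:
  (-3 − -2)² + (1 − -1)² = 5
  (1 − -2)² + (-6 − -1)² = 34
  (2 − -2)² + (-6 − -1)² = 41
Minimum is attained by (-3, 1), so q lies in its Voronoi cell.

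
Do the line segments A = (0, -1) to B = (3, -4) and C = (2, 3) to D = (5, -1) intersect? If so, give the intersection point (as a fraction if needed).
No (intersection of containing lines falls outside at least one segment)

Parametrize and solve: t = 20/3, s = 6. At least one of these is outside [0, 1], so the segments do not intersect.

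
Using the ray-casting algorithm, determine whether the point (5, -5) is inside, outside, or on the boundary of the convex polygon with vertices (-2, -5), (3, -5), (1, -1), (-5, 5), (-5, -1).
The point (5, -5) lies strictly outside the polygon

Cast a horizontal ray to the right from the query point and count how many polygon edges it crosses (each edge strictly once or zero times, handled with the usual half-open convention). 
Parity of crossings → even ⇒ outside.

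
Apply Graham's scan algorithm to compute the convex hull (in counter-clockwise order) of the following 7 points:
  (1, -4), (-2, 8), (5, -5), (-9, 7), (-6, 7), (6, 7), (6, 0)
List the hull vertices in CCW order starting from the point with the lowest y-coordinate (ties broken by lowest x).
Hull (CCW) = [(5, -5), (6, 0), (6, 7), (-2, 8), (-9, 7), (1, -4)]

Graham scan procedure:
  1. Find the pivot p₀ = point with lowest y (tie → lowest x): (5, -5).
  2. Sort the remaining points by polar angle around p₀.
  3. Walk through sorted points, maintaining a stack; pop the top while the last three entries make a non-left turn (cross product ≤ 0).
  4. Final stack is the convex hull in CCW order: (5, -5), (6, 0), (6, 7), (-2, 8), (-9, 7), (1, -4).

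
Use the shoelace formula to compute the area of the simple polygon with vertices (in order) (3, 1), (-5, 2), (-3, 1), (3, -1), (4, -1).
Area = 10

Shoelace formula: Area = (1/2) |Σ_i (x_i · y_{i+1} − x_{i+1} · y_i)| (indices mod n). Compute each cross term:
  (3)(2) − (-5)(1) = 11
  (-5)(1) − (-3)(2) = 1
  (-3)(-1) − (3)(1) = 0
  (3)(-1) − (4)(-1) = 1
  (4)(1) − (3)(-1) = 7
Sum = 20, so (signed) Area = 20/2 = 10, |Area| = 10.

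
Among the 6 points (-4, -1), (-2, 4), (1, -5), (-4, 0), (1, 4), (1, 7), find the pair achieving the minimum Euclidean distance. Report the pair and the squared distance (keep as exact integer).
Pair = ((-4, -1), (-4, 0)); squared distance = 1

Compute all C(6, 2) = 15 pairwise squared distances (x_i − x_j)² + (y_i − y_j)². The minimum is 1, attained by the pair ((-4, -1), (-4, 0)).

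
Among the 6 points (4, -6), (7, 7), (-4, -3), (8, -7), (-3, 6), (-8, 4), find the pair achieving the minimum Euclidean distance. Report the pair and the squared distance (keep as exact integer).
Pair = ((4, -6), (8, -7)); squared distance = 17

Compute all C(6, 2) = 15 pairwise squared distances (x_i − x_j)² + (y_i − y_j)². The minimum is 17, attained by the pair ((4, -6), (8, -7)).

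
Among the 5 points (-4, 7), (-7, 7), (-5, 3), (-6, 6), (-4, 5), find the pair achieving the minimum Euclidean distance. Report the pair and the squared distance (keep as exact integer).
Pair = ((-7, 7), (-6, 6)); squared distance = 2

Compute all C(5, 2) = 10 pairwise squared distances (x_i − x_j)² + (y_i − y_j)². The minimum is 2, attained by the pair ((-7, 7), (-6, 6)).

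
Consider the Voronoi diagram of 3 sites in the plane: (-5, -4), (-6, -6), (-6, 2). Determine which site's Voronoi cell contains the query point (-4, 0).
Nearest site = (-6, 2)

The Voronoi cell of site s contains exactly those query points closer to s than to any other site. Compute squared distances from q = (-4, 0) to each site:
  (-6 − -4)² + (2 − 0)² = 8
  (-5 − -4)² + (-4 − 0)² = 17
  (-6 − -4)² + (-6 − 0)² = 40
Minimum is attained by (-6, 2), so q lies in its Voronoi cell.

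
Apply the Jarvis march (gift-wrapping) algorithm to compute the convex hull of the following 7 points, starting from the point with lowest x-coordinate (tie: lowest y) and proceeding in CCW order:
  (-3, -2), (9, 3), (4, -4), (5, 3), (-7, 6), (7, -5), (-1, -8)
Hull (CCW) = [(-7, 6), (-1, -8), (7, -5), (9, 3)]

Jarvis march: at each step, from the current hull vertex p, select the next vertex q as the point such that every other point lies strictly to the left of (or on) the directed line p → q. (Equivalently: for every other point r, the cross product (q − p) × (r − p) ≥ 0.)
Starting point (lowest x, tie lowest y): (-7, 6). Wrap until returning to start. Resulting hull: (-7, 6), (-1, -8), (7, -5), (9, 3).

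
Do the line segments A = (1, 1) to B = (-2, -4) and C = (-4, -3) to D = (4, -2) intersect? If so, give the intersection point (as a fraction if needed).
Yes; intersection at (-44/37, -98/37) (t = 27/37 on AB, s = 13/37 on CD)

Parametrize AB as A + t(B − A) = (1 + -3 t, 1 + -5 t) and CD as C + s(D − C) = (-4 + 8 s, -3 + 1 s). Solve the linear system for (t, s). Determinant = -37 ≠ 0, so a unique intersection of the containing lines exists. Solution: t = 27/37, s = 13/37 — both in [0, 1], so the segments cross. Intersection point: (-44/37, -98/37).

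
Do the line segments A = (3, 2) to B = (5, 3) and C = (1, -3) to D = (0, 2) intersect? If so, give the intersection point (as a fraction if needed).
No (intersection of containing lines falls outside at least one segment)

Parametrize and solve: t = -15/11, s = 8/11. At least one of these is outside [0, 1], so the segments do not intersect.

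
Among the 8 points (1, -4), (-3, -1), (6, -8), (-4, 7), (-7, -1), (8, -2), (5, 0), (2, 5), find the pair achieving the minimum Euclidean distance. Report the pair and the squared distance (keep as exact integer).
Pair = ((8, -2), (5, 0)); squared distance = 13

Compute all C(8, 2) = 28 pairwise squared distances (x_i − x_j)² + (y_i − y_j)². The minimum is 13, attained by the pair ((8, -2), (5, 0)).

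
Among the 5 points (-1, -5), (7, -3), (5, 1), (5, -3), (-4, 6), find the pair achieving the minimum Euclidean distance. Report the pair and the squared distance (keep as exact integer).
Pair = ((7, -3), (5, -3)); squared distance = 4

Compute all C(5, 2) = 10 pairwise squared distances (x_i − x_j)² + (y_i − y_j)². The minimum is 4, attained by the pair ((7, -3), (5, -3)).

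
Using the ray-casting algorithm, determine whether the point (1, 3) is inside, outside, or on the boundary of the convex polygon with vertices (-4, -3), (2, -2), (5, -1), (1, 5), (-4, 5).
The point (1, 3) lies strictly inside the polygon

Cast a horizontal ray to the right from the query point and count how many polygon edges it crosses (each edge strictly once or zero times, handled with the usual half-open convention). 
Parity of crossings → odd ⇒ inside.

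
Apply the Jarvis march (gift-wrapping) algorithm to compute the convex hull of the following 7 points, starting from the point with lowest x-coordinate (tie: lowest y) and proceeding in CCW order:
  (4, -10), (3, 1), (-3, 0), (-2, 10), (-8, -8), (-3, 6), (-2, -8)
Hull (CCW) = [(-8, -8), (4, -10), (3, 1), (-2, 10)]

Jarvis march: at each step, from the current hull vertex p, select the next vertex q as the point such that every other point lies strictly to the left of (or on) the directed line p → q. (Equivalently: for every other point r, the cross product (q − p) × (r − p) ≥ 0.)
Starting point (lowest x, tie lowest y): (-8, -8). Wrap until returning to start. Resulting hull: (-8, -8), (4, -10), (3, 1), (-2, 10).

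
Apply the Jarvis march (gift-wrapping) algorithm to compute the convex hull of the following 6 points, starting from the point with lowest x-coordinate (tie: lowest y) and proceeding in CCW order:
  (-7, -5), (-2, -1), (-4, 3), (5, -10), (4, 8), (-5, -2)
Hull (CCW) = [(-7, -5), (5, -10), (4, 8), (-4, 3)]

Jarvis march: at each step, from the current hull vertex p, select the next vertex q as the point such that every other point lies strictly to the left of (or on) the directed line p → q. (Equivalently: for every other point r, the cross product (q − p) × (r − p) ≥ 0.)
Starting point (lowest x, tie lowest y): (-7, -5). Wrap until returning to start. Resulting hull: (-7, -5), (5, -10), (4, 8), (-4, 3).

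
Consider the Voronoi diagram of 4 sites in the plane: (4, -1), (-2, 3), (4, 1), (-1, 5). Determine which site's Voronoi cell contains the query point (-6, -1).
Nearest site = (-2, 3)

The Voronoi cell of site s contains exactly those query points closer to s than to any other site. Compute squared distances from q = (-6, -1) to each site:
  (-2 − -6)² + (3 − -1)² = 32
  (-1 − -6)² + (5 − -1)² = 61
  (4 − -6)² + (-1 − -1)² = 100
  (4 − -6)² + (1 − -1)² = 104
Minimum is attained by (-2, 3), so q lies in its Voronoi cell.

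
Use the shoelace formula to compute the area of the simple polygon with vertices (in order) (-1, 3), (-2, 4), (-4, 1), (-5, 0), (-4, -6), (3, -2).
Area = 42

Shoelace formula: Area = (1/2) |Σ_i (x_i · y_{i+1} − x_{i+1} · y_i)| (indices mod n). Compute each cross term:
  (-1)(4) − (-2)(3) = 2
  (-2)(1) − (-4)(4) = 14
  (-4)(0) − (-5)(1) = 5
  (-5)(-6) − (-4)(0) = 30
  (-4)(-2) − (3)(-6) = 26
  (3)(3) − (-1)(-2) = 7
Sum = 84, so (signed) Area = 84/2 = 42, |Area| = 42.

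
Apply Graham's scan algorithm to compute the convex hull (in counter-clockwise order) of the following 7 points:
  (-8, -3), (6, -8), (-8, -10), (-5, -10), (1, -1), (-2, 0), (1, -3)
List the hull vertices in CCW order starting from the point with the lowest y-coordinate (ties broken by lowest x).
Hull (CCW) = [(-8, -10), (-5, -10), (6, -8), (1, -1), (-2, 0), (-8, -3)]

Graham scan procedure:
  1. Find the pivot p₀ = point with lowest y (tie → lowest x): (-8, -10).
  2. Sort the remaining points by polar angle around p₀.
  3. Walk through sorted points, maintaining a stack; pop the top while the last three entries make a non-left turn (cross product ≤ 0).
  4. Final stack is the convex hull in CCW order: (-8, -10), (-5, -10), (6, -8), (1, -1), (-2, 0), (-8, -3).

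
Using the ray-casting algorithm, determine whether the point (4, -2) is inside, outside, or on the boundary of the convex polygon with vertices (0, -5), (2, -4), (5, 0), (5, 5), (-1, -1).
The point (4, -2) lies strictly outside the polygon

Cast a horizontal ray to the right from the query point and count how many polygon edges it crosses (each edge strictly once or zero times, handled with the usual half-open convention). 
Parity of crossings → even ⇒ outside.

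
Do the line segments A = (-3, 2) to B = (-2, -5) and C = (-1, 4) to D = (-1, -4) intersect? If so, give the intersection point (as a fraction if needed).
No (intersection of containing lines falls outside at least one segment)

Parametrize and solve: t = 2, s = 2. At least one of these is outside [0, 1], so the segments do not intersect.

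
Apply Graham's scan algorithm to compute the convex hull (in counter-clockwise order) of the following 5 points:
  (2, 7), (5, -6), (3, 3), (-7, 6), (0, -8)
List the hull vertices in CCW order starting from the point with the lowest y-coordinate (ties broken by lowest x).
Hull (CCW) = [(0, -8), (5, -6), (3, 3), (2, 7), (-7, 6)]

Graham scan procedure:
  1. Find the pivot p₀ = point with lowest y (tie → lowest x): (0, -8).
  2. Sort the remaining points by polar angle around p₀.
  3. Walk through sorted points, maintaining a stack; pop the top while the last three entries make a non-left turn (cross product ≤ 0).
  4. Final stack is the convex hull in CCW order: (0, -8), (5, -6), (3, 3), (2, 7), (-7, 6).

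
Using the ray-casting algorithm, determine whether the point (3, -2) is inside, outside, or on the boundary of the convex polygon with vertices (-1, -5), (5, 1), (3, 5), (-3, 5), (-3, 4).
The point (3, -2) lies strictly outside the polygon

Cast a horizontal ray to the right from the query point and count how many polygon edges it crosses (each edge strictly once or zero times, handled with the usual half-open convention). 
Parity of crossings → even ⇒ outside.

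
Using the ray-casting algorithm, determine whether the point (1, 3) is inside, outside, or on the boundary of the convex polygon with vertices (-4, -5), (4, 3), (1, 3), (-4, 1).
The point (1, 3) lies on the polygon boundary

Boundary check: the query satisfies the collinearity and bounding-box conditions for some polygon edge, so it lies exactly on the boundary.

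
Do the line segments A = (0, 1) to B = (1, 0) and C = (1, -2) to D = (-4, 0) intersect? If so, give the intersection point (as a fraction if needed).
No (intersection of containing lines falls outside at least one segment)

Parametrize and solve: t = 13/3, s = -2/3. At least one of these is outside [0, 1], so the segments do not intersect.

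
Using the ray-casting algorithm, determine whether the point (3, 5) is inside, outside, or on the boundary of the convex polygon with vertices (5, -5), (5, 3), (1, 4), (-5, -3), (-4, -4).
The point (3, 5) lies strictly outside the polygon

Cast a horizontal ray to the right from the query point and count how many polygon edges it crosses (each edge strictly once or zero times, handled with the usual half-open convention). 
Parity of crossings → even ⇒ outside.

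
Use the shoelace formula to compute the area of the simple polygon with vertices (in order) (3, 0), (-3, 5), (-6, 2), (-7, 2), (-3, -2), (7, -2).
Area = 87/2

Shoelace formula: Area = (1/2) |Σ_i (x_i · y_{i+1} − x_{i+1} · y_i)| (indices mod n). Compute each cross term:
  (3)(5) − (-3)(0) = 15
  (-3)(2) − (-6)(5) = 24
  (-6)(2) − (-7)(2) = 2
  (-7)(-2) − (-3)(2) = 20
  (-3)(-2) − (7)(-2) = 20
  (7)(0) − (3)(-2) = 6
Sum = 87, so (signed) Area = 87/2 = 87/2, |Area| = 87/2.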